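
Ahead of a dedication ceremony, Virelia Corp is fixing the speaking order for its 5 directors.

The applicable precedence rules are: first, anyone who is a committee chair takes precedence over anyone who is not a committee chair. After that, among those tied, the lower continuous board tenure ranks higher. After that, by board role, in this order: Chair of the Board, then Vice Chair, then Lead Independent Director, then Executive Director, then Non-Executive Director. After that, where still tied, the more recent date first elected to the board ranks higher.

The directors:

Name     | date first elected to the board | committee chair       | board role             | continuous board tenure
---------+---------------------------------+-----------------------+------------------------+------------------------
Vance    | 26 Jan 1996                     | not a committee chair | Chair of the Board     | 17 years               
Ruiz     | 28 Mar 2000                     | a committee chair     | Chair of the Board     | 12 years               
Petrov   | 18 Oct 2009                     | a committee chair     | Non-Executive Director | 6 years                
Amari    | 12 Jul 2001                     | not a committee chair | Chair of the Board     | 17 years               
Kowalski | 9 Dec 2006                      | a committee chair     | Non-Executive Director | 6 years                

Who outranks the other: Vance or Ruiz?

Ruiz

By the first rule: Petrov, Kowalski and Ruiz (each a committee chair); then Amari and Vance (both not a committee chair).
Among Petrov, Kowalski and Ruiz, by continuous board tenure (lower first): Petrov and Kowalski (6 years) before Ruiz (12 years).
Petrov and Kowalski are each Non-Executive Director, so the next rule applies.
Among Petrov and Kowalski, by date first elected to the board (later first): Petrov (18 Oct 2009) before Kowalski (9 Dec 2006).
Amari and Vance both have continuous board tenure 17 years, so the next rule applies.
Amari and Vance are each Chair of the Board, so the next rule applies.
Among Amari and Vance, by date first elected to the board (later first): Amari (12 Jul 2001) before Vance (26 Jan 1996).
So Ruiz takes precedence.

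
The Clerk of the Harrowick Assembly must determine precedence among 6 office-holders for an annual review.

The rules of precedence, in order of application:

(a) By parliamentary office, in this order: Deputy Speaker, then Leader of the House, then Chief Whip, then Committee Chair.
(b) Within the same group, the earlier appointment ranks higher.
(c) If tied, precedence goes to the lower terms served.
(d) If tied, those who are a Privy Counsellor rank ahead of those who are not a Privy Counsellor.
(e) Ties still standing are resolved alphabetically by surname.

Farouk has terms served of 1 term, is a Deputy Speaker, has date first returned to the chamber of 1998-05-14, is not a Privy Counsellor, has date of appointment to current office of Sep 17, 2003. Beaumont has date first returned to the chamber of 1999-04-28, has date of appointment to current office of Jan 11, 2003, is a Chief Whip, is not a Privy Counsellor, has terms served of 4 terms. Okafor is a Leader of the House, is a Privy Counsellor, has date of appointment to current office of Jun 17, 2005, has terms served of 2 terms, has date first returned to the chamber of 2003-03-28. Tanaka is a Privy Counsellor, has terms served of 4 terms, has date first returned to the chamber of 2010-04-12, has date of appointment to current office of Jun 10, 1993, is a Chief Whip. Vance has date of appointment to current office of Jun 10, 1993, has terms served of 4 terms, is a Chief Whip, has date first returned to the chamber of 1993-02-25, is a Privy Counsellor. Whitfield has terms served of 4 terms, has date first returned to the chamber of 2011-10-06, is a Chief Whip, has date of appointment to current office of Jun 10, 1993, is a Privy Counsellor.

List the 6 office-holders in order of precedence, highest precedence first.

Farouk, Okafor, Tanaka, Vance, Whitfield, Beaumont

By parliamentary office: Farouk (Deputy Speaker); then Okafor (Leader of the House); then Tanaka, Vance, Whitfield and Beaumont (Chief Whip).
Among Tanaka, Vance, Whitfield and Beaumont, by date of appointment to current office (earlier first): Tanaka, Vance and Whitfield (Jun 10, 1993) before Beaumont (Jan 11, 2003).
Tanaka, Vance and Whitfield all have terms served 4 terms, so the next rule applies.
Tanaka, Vance and Whitfield are each a Privy Counsellor, so the next rule applies.
Among Tanaka, Vance and Whitfield, alphabetically by surname: Tanaka before Vance before Whitfield.
Full order: Farouk, Okafor, Tanaka, Vance, Whitfield, Beaumont.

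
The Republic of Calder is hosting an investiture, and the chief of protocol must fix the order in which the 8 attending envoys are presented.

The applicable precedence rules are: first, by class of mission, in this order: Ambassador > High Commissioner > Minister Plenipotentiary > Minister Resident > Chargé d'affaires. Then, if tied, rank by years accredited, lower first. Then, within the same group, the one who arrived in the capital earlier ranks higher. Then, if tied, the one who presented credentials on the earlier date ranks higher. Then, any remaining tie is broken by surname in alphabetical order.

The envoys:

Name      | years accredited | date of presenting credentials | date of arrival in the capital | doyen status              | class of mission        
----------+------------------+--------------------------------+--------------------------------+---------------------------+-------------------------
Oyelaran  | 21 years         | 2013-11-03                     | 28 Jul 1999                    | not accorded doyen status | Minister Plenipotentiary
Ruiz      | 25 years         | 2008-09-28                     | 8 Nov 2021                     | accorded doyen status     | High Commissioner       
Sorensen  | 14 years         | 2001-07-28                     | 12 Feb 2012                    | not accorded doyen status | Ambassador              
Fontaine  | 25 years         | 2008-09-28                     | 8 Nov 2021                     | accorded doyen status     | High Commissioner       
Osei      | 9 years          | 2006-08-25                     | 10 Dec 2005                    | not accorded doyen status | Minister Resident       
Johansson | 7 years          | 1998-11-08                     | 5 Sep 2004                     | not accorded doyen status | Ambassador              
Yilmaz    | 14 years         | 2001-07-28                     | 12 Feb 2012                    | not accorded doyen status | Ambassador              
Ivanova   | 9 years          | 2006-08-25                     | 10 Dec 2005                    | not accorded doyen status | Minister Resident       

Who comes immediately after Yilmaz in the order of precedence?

By class of mission: Johansson, Sorensen and Yilmaz (Ambassador); then Fontaine and Ruiz (High Commissioner); then Oyelaran (Minister Plenipotentiary); then Ivanova and Osei (Minister Resident).
Among Johansson, Sorensen and Yilmaz, by years accredited (lower first): Johansson (7 years) before Sorensen and Yilmaz (14 years).
Sorensen and Yilmaz both have date of arrival in the capital 12 Feb 2012, so the next rule applies.
Sorensen and Yilmaz both have date of presenting credentials 2001-07-28, so the next rule applies.
Among Sorensen and Yilmaz, alphabetically by surname: Sorensen before Yilmaz.
Fontaine and Ruiz both have years accredited 25 years, so the next rule applies.
Fontaine and Ruiz both have date of arrival in the capital 8 Nov 2021, so the next rule applies.
Fontaine and Ruiz both have date of presenting credentials 2008-09-28, so the next rule applies.
Among Fontaine and Ruiz, alphabetically by surname: Fontaine before Ruiz.
Ivanova and Osei both have years accredited 9 years, so the next rule applies.
Ivanova and Osei both have date of arrival in the capital 10 Dec 2005, so the next rule applies.
Ivanova and Osei both have date of presenting credentials 2006-08-25, so the next rule applies.
Among Ivanova and Osei, alphabetically by surname: Ivanova before Osei.
Order: Johansson, Sorensen, Yilmaz, Fontaine, Ruiz, Oyelaran, Ivanova, Osei.

Fontaine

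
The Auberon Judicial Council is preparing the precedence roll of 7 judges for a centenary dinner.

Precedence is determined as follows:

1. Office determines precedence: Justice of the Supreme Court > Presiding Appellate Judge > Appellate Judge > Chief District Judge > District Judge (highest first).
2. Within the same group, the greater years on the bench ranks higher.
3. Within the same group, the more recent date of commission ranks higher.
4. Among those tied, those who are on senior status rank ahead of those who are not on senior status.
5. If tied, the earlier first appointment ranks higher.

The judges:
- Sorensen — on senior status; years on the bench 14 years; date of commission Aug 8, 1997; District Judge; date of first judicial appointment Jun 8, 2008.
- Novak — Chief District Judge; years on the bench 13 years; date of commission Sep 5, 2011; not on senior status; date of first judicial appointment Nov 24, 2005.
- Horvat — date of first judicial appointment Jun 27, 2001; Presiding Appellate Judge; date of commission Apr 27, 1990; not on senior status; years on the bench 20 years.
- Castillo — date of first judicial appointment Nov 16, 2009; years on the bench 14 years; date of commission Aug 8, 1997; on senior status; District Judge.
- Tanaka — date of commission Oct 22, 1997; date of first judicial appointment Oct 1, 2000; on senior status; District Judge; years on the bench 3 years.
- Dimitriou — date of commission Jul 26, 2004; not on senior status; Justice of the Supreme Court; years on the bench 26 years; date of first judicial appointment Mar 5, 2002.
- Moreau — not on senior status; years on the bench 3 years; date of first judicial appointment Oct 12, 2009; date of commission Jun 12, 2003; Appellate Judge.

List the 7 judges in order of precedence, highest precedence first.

Dimitriou, Horvat, Moreau, Novak, Sorensen, Castillo, Tanaka

By office: Dimitriou (Justice of the Supreme Court); then Horvat (Presiding Appellate Judge); then Moreau (Appellate Judge); then Novak (Chief District Judge); then Sorensen, Castillo and Tanaka (District Judge).
Among Sorensen, Castillo and Tanaka, by years on the bench (higher first): Sorensen and Castillo (14 years) before Tanaka (3 years).
Sorensen and Castillo both have date of commission Aug 8, 1997, so the next rule applies.
Sorensen and Castillo are each on senior status, so the next rule applies.
Among Sorensen and Castillo, by date of first judicial appointment (earlier first): Sorensen (Jun 8, 2008) before Castillo (Nov 16, 2009).
Full order: Dimitriou, Horvat, Moreau, Novak, Sorensen, Castillo, Tanaka.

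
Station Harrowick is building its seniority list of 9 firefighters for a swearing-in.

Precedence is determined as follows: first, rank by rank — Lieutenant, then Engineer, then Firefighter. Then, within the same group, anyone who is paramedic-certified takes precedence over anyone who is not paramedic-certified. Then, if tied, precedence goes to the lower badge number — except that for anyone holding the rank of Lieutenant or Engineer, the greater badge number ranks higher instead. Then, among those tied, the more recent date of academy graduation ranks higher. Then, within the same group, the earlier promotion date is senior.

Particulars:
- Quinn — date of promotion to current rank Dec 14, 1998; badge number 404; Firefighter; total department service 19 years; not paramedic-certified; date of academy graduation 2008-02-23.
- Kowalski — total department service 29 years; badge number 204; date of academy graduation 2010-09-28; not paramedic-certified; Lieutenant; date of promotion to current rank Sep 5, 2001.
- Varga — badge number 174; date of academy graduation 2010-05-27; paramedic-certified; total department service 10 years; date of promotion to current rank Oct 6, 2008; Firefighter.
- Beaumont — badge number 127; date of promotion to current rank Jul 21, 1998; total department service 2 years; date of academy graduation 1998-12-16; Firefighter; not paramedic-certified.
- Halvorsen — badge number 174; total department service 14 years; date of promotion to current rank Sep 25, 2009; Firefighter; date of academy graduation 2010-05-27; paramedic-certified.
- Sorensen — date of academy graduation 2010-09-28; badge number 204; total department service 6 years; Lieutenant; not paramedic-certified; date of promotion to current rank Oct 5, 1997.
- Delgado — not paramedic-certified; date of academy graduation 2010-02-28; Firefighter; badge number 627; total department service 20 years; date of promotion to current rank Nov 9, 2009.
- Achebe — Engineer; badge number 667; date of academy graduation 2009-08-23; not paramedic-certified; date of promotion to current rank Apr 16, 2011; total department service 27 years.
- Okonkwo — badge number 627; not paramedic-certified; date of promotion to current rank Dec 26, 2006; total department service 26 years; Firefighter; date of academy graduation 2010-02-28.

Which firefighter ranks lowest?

By rank: Sorensen and Kowalski (Lieutenant); then Achebe (Engineer); then Varga, Halvorsen, Beaumont, Quinn, Okonkwo and Delgado (Firefighter).
Sorensen and Kowalski are each not paramedic-certified, so the next rule applies.
Sorensen and Kowalski both have badge number 204, so the next rule applies.
Sorensen and Kowalski both have date of academy graduation 2010-09-28, so the next rule applies.
Among Sorensen and Kowalski, by date of promotion to current rank (earlier first): Sorensen (Oct 5, 1997) before Kowalski (Sep 5, 2001).
Among Varga, Halvorsen, Beaumont, Quinn, Okonkwo and Delgado, paramedic-certified before not paramedic-certified: Varga and Halvorsen (paramedic-certified) before Beaumont, Quinn, Okonkwo and Delgado (not paramedic-certified).
Varga and Halvorsen both have badge number 174, so the next rule applies.
Varga and Halvorsen both have date of academy graduation 2010-05-27, so the next rule applies.
Among Varga and Halvorsen, by date of promotion to current rank (earlier first): Varga (Oct 6, 2008) before Halvorsen (Sep 25, 2009).
Among Beaumont, Quinn, Okonkwo and Delgado, by badge number (lower first): Beaumont (127) before Quinn (404) before Okonkwo and Delgado (627).
Okonkwo and Delgado both have date of academy graduation 2010-02-28, so the next rule applies.
Among Okonkwo and Delgado, by date of promotion to current rank (earlier first): Okonkwo (Dec 26, 2006) before Delgado (Nov 9, 2009).
Order: Sorensen, Kowalski, Achebe, Varga, Halvorsen, Beaumont, Quinn, Okonkwo, Delgado.

Delgado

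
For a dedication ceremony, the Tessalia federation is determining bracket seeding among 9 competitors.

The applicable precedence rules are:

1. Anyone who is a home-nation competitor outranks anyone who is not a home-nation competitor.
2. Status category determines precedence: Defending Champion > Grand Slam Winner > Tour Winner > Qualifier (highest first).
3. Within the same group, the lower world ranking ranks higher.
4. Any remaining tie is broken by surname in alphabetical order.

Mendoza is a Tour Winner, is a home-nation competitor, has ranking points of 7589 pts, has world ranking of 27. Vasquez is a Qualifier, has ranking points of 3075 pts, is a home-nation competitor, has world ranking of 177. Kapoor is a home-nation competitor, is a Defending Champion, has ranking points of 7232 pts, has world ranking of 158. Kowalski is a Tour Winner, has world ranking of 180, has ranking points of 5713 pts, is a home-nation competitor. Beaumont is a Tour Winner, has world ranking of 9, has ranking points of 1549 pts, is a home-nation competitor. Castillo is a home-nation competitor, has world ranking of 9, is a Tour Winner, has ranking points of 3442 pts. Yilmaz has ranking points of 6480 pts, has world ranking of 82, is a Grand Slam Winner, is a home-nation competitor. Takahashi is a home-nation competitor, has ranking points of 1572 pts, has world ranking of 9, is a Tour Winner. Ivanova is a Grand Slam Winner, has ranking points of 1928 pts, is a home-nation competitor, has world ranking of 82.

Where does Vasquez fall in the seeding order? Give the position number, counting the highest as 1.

By the first rule: Kapoor, Ivanova, Yilmaz, Beaumont, Castillo, Takahashi, Mendoza, Kowalski and Vasquez (each a home-nation competitor).
Among Kapoor, Ivanova, Yilmaz, Beaumont, Castillo, Takahashi, Mendoza, Kowalski and Vasquez, by status category: Kapoor (Defending Champion) before Ivanova and Yilmaz (Grand Slam Winner) before Beaumont, Castillo, Takahashi, Mendoza and Kowalski (Tour Winner) before Vasquez (Qualifier).
Ivanova and Yilmaz both have world ranking 82, so the next rule applies.
Among Ivanova and Yilmaz, alphabetically by surname: Ivanova before Yilmaz.
Among Beaumont, Castillo, Takahashi, Mendoza and Kowalski, by world ranking (lower first): Beaumont, Castillo and Takahashi (9) before Mendoza (27) before Kowalski (180).
Among Beaumont, Castillo and Takahashi, alphabetically by surname: Beaumont before Castillo before Takahashi.
Order: Kapoor, Ivanova, Yilmaz, Beaumont, Castillo, Takahashi, Mendoza, Kowalski, Vasquez. So position 9.

9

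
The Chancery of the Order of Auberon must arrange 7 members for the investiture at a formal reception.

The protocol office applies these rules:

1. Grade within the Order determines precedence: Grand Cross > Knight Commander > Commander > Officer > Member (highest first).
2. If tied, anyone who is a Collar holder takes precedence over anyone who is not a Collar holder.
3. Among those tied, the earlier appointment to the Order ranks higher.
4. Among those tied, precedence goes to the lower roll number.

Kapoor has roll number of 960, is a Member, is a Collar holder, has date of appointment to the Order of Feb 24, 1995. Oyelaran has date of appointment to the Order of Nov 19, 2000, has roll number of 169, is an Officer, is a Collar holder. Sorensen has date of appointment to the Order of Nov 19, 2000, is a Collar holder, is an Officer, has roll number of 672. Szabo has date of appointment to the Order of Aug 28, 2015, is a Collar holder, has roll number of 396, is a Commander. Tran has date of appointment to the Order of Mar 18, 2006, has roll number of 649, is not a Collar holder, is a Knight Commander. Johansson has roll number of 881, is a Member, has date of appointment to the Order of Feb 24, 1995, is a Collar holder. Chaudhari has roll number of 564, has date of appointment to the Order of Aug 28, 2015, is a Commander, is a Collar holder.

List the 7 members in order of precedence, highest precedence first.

By grade within the Order: Tran (Knight Commander); then Szabo and Chaudhari (Commander); then Oyelaran and Sorensen (Officer); then Johansson and Kapoor (Member).
Szabo and Chaudhari are each a Collar holder, so the next rule applies.
Szabo and Chaudhari both have date of appointment to the Order Aug 28, 2015, so the next rule applies.
Among Szabo and Chaudhari, by roll number (lower first): Szabo (396) before Chaudhari (564).
Oyelaran and Sorensen are each a Collar holder, so the next rule applies.
Oyelaran and Sorensen both have date of appointment to the Order Nov 19, 2000, so the next rule applies.
Among Oyelaran and Sorensen, by roll number (lower first): Oyelaran (169) before Sorensen (672).
Johansson and Kapoor are each a Collar holder, so the next rule applies.
Johansson and Kapoor both have date of appointment to the Order Feb 24, 1995, so the next rule applies.
Among Johansson and Kapoor, by roll number (lower first): Johansson (881) before Kapoor (960).
Full order: Tran, Szabo, Chaudhari, Oyelaran, Sorensen, Johansson, Kapoor.

Tran, Szabo, Chaudhari, Oyelaran, Sorensen, Johansson, Kapoor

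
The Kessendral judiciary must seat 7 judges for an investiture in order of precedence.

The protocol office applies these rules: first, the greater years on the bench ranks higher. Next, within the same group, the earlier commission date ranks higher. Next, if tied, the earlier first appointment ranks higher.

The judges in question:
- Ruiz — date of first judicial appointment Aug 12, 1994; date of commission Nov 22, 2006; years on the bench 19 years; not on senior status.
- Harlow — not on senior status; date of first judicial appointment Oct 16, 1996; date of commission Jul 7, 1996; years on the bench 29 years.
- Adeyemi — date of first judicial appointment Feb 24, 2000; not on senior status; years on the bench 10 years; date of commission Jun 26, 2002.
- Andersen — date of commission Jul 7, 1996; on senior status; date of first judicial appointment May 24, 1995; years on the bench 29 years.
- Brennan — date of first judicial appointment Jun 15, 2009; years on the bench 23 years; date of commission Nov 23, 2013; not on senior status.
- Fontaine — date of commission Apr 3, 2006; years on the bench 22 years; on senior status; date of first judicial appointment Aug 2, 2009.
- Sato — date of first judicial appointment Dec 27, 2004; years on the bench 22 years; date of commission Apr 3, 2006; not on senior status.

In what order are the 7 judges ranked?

Andersen, Harlow, Brennan, Sato, Fontaine, Ruiz, Adeyemi

By years on the bench (higher first): Andersen and Harlow (both 29 years); then Brennan (23 years); then Sato and Fontaine (both 22 years); then Ruiz (19 years); then Adeyemi (10 years).
Andersen and Harlow both have date of commission Jul 7, 1996, so the next rule applies.
Among Andersen and Harlow, by date of first judicial appointment (earlier first): Andersen (May 24, 1995) before Harlow (Oct 16, 1996).
Sato and Fontaine both have date of commission Apr 3, 2006, so the next rule applies.
Among Sato and Fontaine, by date of first judicial appointment (earlier first): Sato (Dec 27, 2004) before Fontaine (Aug 2, 2009).
Full order: Andersen, Harlow, Brennan, Sato, Fontaine, Ruiz, Adeyemi.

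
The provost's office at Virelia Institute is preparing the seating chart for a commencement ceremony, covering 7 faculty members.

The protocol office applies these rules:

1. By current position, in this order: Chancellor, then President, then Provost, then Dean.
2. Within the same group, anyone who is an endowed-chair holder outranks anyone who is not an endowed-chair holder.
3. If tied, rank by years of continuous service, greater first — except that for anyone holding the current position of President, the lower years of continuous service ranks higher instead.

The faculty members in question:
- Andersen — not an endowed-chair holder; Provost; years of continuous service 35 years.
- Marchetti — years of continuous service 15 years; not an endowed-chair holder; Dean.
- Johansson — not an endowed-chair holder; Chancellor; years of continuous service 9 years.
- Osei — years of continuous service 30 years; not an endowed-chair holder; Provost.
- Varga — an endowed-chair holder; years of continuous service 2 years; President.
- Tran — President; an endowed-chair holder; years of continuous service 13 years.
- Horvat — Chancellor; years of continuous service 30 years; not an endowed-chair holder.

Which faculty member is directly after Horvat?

Johansson

By current position: Horvat and Johansson (Chancellor); then Varga and Tran (President); then Andersen and Osei (Provost); then Marchetti (Dean).
Horvat and Johansson are each not an endowed-chair holder, so the next rule applies.
Among Horvat and Johansson, by years of continuous service (higher first): Horvat (30 years) before Johansson (9 years).
Varga and Tran are each an endowed-chair holder, so the next rule applies.
Among Varga and Tran, by years of continuous service (lower first) (reversed rule for this group): Varga (2 years) before Tran (13 years).
Andersen and Osei are each not an endowed-chair holder, so the next rule applies.
Among Andersen and Osei, by years of continuous service (higher first): Andersen (35 years) before Osei (30 years).
Order: Horvat, Johansson, Varga, Tran, Andersen, Osei, Marchetti.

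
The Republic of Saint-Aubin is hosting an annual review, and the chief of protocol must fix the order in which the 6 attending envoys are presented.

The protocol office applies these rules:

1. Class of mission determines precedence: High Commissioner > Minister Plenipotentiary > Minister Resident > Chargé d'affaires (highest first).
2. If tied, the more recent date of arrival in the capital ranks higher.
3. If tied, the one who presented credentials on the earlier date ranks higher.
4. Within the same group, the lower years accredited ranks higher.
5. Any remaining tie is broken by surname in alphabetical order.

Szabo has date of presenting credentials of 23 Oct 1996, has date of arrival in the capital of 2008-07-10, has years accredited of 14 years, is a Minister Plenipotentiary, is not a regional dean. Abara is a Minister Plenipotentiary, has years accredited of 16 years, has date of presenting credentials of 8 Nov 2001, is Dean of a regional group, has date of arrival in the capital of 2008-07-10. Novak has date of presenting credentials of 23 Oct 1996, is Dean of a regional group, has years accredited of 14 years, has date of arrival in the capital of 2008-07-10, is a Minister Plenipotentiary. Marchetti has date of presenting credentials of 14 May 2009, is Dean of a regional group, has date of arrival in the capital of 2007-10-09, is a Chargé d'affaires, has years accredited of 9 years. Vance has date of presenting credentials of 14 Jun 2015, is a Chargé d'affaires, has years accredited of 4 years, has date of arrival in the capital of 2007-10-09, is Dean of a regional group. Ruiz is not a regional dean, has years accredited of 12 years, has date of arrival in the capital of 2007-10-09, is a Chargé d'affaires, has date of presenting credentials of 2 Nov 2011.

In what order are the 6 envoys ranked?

Novak, Szabo, Abara, Marchetti, Ruiz, Vance

By class of mission: Novak, Szabo and Abara (Minister Plenipotentiary); then Marchetti, Ruiz and Vance (Chargé d'affaires).
Novak, Szabo and Abara all have date of arrival in the capital 2008-07-10, so the next rule applies.
Among Novak, Szabo and Abara, by date of presenting credentials (earlier first): Novak and Szabo (23 Oct 1996) before Abara (8 Nov 2001).
Novak and Szabo both have years accredited 14 years, so the next rule applies.
Among Novak and Szabo, alphabetically by surname: Novak before Szabo.
Marchetti, Ruiz and Vance all have date of arrival in the capital 2007-10-09, so the next rule applies.
Among Marchetti, Ruiz and Vance, by date of presenting credentials (earlier first): Marchetti (14 May 2009) before Ruiz (2 Nov 2011) before Vance (14 Jun 2015).
Full order: Novak, Szabo, Abara, Marchetti, Ruiz, Vance.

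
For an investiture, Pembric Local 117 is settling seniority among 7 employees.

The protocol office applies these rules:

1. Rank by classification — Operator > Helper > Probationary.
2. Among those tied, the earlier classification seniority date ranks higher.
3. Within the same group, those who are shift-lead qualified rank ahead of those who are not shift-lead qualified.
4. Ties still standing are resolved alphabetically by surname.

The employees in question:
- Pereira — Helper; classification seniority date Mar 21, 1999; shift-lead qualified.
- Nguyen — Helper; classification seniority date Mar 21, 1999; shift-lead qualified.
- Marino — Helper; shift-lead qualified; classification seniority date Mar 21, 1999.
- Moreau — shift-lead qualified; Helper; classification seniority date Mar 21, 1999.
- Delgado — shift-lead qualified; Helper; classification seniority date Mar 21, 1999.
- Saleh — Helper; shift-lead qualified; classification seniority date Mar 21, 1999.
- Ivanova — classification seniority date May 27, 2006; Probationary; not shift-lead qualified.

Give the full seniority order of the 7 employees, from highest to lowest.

Delgado, Marino, Moreau, Nguyen, Pereira, Saleh, Ivanova

By classification: Delgado, Marino, Moreau, Nguyen, Pereira and Saleh (Helper); then Ivanova (Probationary).
Delgado, Marino, Moreau, Nguyen, Pereira and Saleh all have classification seniority date Mar 21, 1999, so the next rule applies.
Delgado, Marino, Moreau, Nguyen, Pereira and Saleh are each shift-lead qualified, so the next rule applies.
Among Delgado, Marino, Moreau, Nguyen, Pereira and Saleh, alphabetically by surname: Delgado before Marino before Moreau before Nguyen before Pereira before Saleh.
Full order: Delgado, Marino, Moreau, Nguyen, Pereira, Saleh, Ivanova.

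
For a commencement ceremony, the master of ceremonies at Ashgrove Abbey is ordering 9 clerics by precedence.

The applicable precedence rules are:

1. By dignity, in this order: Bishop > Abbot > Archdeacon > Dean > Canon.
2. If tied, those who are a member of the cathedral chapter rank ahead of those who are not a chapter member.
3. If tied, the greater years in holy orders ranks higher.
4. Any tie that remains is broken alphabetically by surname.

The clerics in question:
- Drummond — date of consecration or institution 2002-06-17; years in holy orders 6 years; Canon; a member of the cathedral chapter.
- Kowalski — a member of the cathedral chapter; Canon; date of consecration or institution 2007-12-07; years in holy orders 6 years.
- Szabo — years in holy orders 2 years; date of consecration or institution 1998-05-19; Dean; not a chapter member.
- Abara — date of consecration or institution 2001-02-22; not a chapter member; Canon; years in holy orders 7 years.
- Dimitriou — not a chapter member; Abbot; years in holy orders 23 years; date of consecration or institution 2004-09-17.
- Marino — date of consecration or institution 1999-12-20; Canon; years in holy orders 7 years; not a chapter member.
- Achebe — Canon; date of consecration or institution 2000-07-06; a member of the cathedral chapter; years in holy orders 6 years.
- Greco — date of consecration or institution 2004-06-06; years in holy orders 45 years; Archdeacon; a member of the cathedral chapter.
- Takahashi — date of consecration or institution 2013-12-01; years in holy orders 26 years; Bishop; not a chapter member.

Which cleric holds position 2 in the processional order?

Dimitriou

By dignity: Takahashi (Bishop); then Dimitriou (Abbot); then Greco (Archdeacon); then Szabo (Dean); then Achebe, Drummond, Kowalski, Abara and Marino (Canon).
Among Achebe, Drummond, Kowalski, Abara and Marino, a member of the cathedral chapter before not a chapter member: Achebe, Drummond and Kowalski (a member of the cathedral chapter) before Abara and Marino (not a chapter member).
Achebe, Drummond and Kowalski all have years in holy orders 6 years, so the next rule applies.
Among Achebe, Drummond and Kowalski, alphabetically by surname: Achebe before Drummond before Kowalski.
Abara and Marino both have years in holy orders 7 years, so the next rule applies.
Among Abara and Marino, alphabetically by surname: Abara before Marino.
Order: Takahashi, Dimitriou, Greco, Szabo, Achebe, Drummond, Kowalski, Abara, Marino.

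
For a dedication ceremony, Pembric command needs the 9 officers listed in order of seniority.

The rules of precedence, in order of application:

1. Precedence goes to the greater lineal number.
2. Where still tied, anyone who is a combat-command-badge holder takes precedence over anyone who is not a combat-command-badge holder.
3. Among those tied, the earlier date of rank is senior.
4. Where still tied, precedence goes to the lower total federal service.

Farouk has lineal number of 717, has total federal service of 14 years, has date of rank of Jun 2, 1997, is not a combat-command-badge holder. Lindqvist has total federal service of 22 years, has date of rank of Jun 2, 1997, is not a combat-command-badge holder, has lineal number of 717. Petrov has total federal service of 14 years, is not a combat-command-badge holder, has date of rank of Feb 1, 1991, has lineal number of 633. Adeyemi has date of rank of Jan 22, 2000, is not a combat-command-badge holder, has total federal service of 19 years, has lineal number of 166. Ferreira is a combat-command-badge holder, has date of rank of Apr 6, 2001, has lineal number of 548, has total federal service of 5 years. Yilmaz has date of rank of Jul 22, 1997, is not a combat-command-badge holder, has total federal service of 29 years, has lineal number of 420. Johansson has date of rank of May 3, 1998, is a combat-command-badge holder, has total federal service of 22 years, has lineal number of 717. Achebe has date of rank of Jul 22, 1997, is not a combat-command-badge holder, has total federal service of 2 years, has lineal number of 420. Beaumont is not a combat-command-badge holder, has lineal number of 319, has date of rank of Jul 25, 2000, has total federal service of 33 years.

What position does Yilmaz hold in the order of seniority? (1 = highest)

By lineal number (higher first): Johansson, Farouk and Lindqvist (each 717); then Petrov (633); then Ferreira (548); then Achebe and Yilmaz (both 420); then Beaumont (319); then Adeyemi (166).
Among Johansson, Farouk and Lindqvist, a combat-command-badge holder before not a combat-command-badge holder: Johansson (a combat-command-badge holder) before Farouk and Lindqvist (not a combat-command-badge holder).
Farouk and Lindqvist both have date of rank Jun 2, 1997, so the next rule applies.
Among Farouk and Lindqvist, by total federal service (lower first): Farouk (14 years) before Lindqvist (22 years).
Achebe and Yilmaz are each not a combat-command-badge holder, so the next rule applies.
Achebe and Yilmaz both have date of rank Jul 22, 1997, so the next rule applies.
Among Achebe and Yilmaz, by total federal service (lower first): Achebe (2 years) before Yilmaz (29 years).
Order: Johansson, Farouk, Lindqvist, Petrov, Ferreira, Achebe, Yilmaz, Beaumont, Adeyemi. So position 7.

7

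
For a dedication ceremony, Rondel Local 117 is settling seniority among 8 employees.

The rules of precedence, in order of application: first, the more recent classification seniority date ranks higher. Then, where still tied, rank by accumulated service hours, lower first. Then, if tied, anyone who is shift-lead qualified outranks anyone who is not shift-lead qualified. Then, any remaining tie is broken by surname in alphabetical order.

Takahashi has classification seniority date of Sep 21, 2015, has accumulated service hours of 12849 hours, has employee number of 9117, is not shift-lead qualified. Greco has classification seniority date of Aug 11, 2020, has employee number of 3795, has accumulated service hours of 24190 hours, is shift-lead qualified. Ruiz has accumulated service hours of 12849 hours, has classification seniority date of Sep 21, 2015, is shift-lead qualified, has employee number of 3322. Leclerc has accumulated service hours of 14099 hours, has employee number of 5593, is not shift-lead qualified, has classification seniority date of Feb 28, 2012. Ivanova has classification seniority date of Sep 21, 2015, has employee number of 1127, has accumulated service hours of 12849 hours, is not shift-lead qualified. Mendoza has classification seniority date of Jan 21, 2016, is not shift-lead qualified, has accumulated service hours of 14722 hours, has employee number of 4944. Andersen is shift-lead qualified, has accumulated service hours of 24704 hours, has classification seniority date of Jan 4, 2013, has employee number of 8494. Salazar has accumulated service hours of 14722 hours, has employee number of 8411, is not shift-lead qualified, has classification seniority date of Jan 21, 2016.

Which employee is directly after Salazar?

By classification seniority date (later first): Greco (Aug 11, 2020); then Mendoza and Salazar (both Jan 21, 2016); then Ruiz, Ivanova and Takahashi (each Sep 21, 2015); then Andersen (Jan 4, 2013); then Leclerc (Feb 28, 2012).
Mendoza and Salazar both have accumulated service hours 14722 hours, so the next rule applies.
Mendoza and Salazar are each not shift-lead qualified, so the next rule applies.
Among Mendoza and Salazar, alphabetically by surname: Mendoza before Salazar.
Ruiz, Ivanova and Takahashi all have accumulated service hours 12849 hours, so the next rule applies.
Among Ruiz, Ivanova and Takahashi, shift-lead qualified before not shift-lead qualified: Ruiz (shift-lead qualified) before Ivanova and Takahashi (not shift-lead qualified).
Among Ivanova and Takahashi, alphabetically by surname: Ivanova before Takahashi.
Order: Greco, Mendoza, Salazar, Ruiz, Ivanova, Takahashi, Andersen, Leclerc.

Ruiz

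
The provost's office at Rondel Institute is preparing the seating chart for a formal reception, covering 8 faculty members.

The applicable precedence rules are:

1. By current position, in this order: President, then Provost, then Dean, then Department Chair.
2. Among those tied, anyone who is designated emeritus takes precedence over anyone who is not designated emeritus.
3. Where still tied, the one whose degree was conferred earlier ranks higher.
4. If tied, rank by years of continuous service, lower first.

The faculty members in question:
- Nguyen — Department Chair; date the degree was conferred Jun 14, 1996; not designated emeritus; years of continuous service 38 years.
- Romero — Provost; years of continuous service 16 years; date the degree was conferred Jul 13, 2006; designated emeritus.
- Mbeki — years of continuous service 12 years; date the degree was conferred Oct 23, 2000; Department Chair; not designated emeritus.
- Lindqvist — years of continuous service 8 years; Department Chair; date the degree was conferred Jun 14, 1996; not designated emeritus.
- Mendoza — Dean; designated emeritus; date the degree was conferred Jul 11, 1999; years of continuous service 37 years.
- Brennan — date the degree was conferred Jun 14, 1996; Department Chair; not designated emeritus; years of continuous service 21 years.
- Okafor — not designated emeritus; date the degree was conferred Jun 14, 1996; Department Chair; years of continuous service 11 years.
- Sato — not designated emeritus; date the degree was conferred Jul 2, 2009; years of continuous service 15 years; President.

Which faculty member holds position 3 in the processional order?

By current position: Sato (President); then Romero (Provost); then Mendoza (Dean); then Lindqvist, Okafor, Brennan, Nguyen and Mbeki (Department Chair).
Lindqvist, Okafor, Brennan, Nguyen and Mbeki are each not designated emeritus, so the next rule applies.
Among Lindqvist, Okafor, Brennan, Nguyen and Mbeki, by date the degree was conferred (earlier first): Lindqvist, Okafor, Brennan and Nguyen (Jun 14, 1996) before Mbeki (Oct 23, 2000).
Among Lindqvist, Okafor, Brennan and Nguyen, by years of continuous service (lower first): Lindqvist (8 years) before Okafor (11 years) before Brennan (21 years) before Nguyen (38 years).
Order: Sato, Romero, Mendoza, Lindqvist, Okafor, Brennan, Nguyen, Mbeki.

Mendoza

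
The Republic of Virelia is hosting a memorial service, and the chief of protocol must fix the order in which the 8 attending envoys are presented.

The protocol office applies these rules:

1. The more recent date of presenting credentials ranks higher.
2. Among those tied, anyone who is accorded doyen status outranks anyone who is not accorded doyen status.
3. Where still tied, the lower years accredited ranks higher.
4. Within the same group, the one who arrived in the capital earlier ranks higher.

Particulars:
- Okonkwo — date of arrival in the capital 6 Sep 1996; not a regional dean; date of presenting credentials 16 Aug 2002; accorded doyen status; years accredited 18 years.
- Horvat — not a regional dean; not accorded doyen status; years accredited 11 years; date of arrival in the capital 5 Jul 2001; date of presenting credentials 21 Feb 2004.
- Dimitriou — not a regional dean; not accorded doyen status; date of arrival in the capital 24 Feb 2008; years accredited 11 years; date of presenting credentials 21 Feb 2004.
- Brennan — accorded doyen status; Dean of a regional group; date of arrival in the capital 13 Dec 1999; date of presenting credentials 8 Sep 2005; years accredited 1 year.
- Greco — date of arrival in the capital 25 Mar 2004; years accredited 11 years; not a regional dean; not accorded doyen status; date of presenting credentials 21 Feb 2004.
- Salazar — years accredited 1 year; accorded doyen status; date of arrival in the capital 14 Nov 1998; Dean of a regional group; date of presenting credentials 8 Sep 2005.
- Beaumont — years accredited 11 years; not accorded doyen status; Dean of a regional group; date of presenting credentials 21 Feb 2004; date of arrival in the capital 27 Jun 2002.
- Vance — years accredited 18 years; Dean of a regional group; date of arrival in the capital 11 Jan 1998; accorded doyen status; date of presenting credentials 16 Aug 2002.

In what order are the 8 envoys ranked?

Salazar, Brennan, Horvat, Beaumont, Greco, Dimitriou, Okonkwo, Vance

By date of presenting credentials (later first): Salazar and Brennan (both 8 Sep 2005); then Horvat, Beaumont, Greco and Dimitriou (each 21 Feb 2004); then Okonkwo and Vance (both 16 Aug 2002).
Salazar and Brennan are each accorded doyen status, so the next rule applies.
Salazar and Brennan both have years accredited 1 year, so the next rule applies.
Among Salazar and Brennan, by date of arrival in the capital (earlier first): Salazar (14 Nov 1998) before Brennan (13 Dec 1999).
Horvat, Beaumont, Greco and Dimitriou are each not accorded doyen status, so the next rule applies.
Horvat, Beaumont, Greco and Dimitriou all have years accredited 11 years, so the next rule applies.
Among Horvat, Beaumont, Greco and Dimitriou, by date of arrival in the capital (earlier first): Horvat (5 Jul 2001) before Beaumont (27 Jun 2002) before Greco (25 Mar 2004) before Dimitriou (24 Feb 2008).
Okonkwo and Vance are each accorded doyen status, so the next rule applies.
Okonkwo and Vance both have years accredited 18 years, so the next rule applies.
Among Okonkwo and Vance, by date of arrival in the capital (earlier first): Okonkwo (6 Sep 1996) before Vance (11 Jan 1998).
Full order: Salazar, Brennan, Horvat, Beaumont, Greco, Dimitriou, Okonkwo, Vance.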